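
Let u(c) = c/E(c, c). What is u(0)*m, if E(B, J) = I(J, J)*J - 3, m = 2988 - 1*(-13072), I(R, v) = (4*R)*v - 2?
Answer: 0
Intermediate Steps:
I(R, v) = -2 + 4*R*v (I(R, v) = 4*R*v - 2 = -2 + 4*R*v)
m = 16060 (m = 2988 + 13072 = 16060)
E(B, J) = -3 + J*(-2 + 4*J²) (E(B, J) = (-2 + 4*J*J)*J - 3 = (-2 + 4*J²)*J - 3 = J*(-2 + 4*J²) - 3 = -3 + J*(-2 + 4*J²))
u(c) = c/(-3 - 2*c + 4*c³)
u(0)*m = (0/(-3 - 2*0 + 4*0³))*16060 = (0/(-3 + 0 + 4*0))*16060 = (0/(-3 + 0 + 0))*16060 = (0/(-3))*16060 = (0*(-⅓))*16060 = 0*16060 = 0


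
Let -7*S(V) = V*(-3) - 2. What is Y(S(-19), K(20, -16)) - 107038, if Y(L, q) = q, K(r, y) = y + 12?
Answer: -107042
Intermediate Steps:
S(V) = 2/7 + 3*V/7 (S(V) = -(V*(-3) - 2)/7 = -(-3*V - 2)/7 = -(-2 - 3*V)/7 = 2/7 + 3*V/7)
K(r, y) = 12 + y
Y(S(-19), K(20, -16)) - 107038 = (12 - 16) - 107038 = -4 - 107038 = -107042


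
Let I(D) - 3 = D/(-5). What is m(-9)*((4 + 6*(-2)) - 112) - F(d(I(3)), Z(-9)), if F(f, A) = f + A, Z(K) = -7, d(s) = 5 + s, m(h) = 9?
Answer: -5402/5 ≈ -1080.4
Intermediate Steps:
I(D) = 3 - D/5 (I(D) = 3 + D/(-5) = 3 + D*(-1/5) = 3 - D/5)
F(f, A) = A + f
m(-9)*((4 + 6*(-2)) - 112) - F(d(I(3)), Z(-9)) = 9*((4 + 6*(-2)) - 112) - (-7 + (5 + (3 - 1/5*3))) = 9*((4 - 12) - 112) - (-7 + (5 + (3 - 3/5))) = 9*(-8 - 112) - (-7 + (5 + 12/5)) = 9*(-120) - (-7 + 37/5) = -1080 - 1*2/5 = -1080 - 2/5 = -5402/5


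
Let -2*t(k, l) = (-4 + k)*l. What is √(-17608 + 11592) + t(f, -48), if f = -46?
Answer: -1200 + 8*I*√94 ≈ -1200.0 + 77.563*I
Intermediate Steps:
t(k, l) = -l*(-4 + k)/2 (t(k, l) = -(-4 + k)*l/2 = -l*(-4 + k)/2)
√(-17608 + 11592) + t(f, -48) = √(-17608 + 11592) + (½)*(-48)*(4 - 1*(-46)) = √(-6016) + (½)*(-48)*(4 + 46) = 8*I*√94 + (½)*(-48)*50 = 8*I*√94 - 1200 = -1200 + 8*I*√94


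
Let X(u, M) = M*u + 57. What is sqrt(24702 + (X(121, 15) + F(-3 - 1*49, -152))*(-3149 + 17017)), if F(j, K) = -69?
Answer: sqrt(25028706) ≈ 5002.9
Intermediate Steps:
X(u, M) = 57 + M*u
sqrt(24702 + (X(121, 15) + F(-3 - 1*49, -152))*(-3149 + 17017)) = sqrt(24702 + ((57 + 15*121) - 69)*(-3149 + 17017)) = sqrt(24702 + ((57 + 1815) - 69)*13868) = sqrt(24702 + (1872 - 69)*13868) = sqrt(24702 + 1803*13868) = sqrt(24702 + 25004004) = sqrt(25028706)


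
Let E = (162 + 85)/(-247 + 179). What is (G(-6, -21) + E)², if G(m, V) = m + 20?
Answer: 497025/4624 ≈ 107.49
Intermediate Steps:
G(m, V) = 20 + m
E = -247/68 (E = 247/(-68) = 247*(-1/68) = -247/68 ≈ -3.6324)
(G(-6, -21) + E)² = ((20 - 6) - 247/68)² = (14 - 247/68)² = (705/68)² = 497025/4624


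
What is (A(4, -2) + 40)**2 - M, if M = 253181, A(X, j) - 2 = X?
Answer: -251065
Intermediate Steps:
A(X, j) = 2 + X
(A(4, -2) + 40)**2 - M = ((2 + 4) + 40)**2 - 1*253181 = (6 + 40)**2 - 253181 = 46**2 - 253181 = 2116 - 253181 = -251065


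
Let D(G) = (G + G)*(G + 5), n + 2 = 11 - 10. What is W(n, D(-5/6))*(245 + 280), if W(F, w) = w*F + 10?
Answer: 53375/6 ≈ 8895.8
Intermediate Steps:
n = -1 (n = -2 + (11 - 10) = -2 + 1 = -1)
D(G) = 2*G*(5 + G) (D(G) = (2*G)*(5 + G) = 2*G*(5 + G))
W(F, w) = 10 + F*w (W(F, w) = F*w + 10 = 10 + F*w)
W(n, D(-5/6))*(245 + 280) = (10 - 2*(-5/6)*(5 - 5/6))*(245 + 280) = (10 - 2*(-5*⅙)*(5 - 5*⅙))*525 = (10 - 2*(-5)*(5 - ⅚)/6)*525 = (10 - 2*(-5)*25/(6*6))*525 = (10 - 1*(-125/18))*525 = (10 + 125/18)*525 = (305/18)*525 = 53375/6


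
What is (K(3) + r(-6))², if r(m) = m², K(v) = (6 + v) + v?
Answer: 2304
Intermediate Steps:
K(v) = 6 + 2*v
(K(3) + r(-6))² = ((6 + 2*3) + (-6)²)² = ((6 + 6) + 36)² = (12 + 36)² = 48² = 2304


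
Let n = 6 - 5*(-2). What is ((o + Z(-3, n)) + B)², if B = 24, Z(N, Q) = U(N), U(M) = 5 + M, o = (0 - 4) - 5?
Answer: 289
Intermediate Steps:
n = 16 (n = 6 + 10 = 16)
o = -9 (o = -4 - 5 = -9)
Z(N, Q) = 5 + N
((o + Z(-3, n)) + B)² = ((-9 + (5 - 3)) + 24)² = ((-9 + 2) + 24)² = (-7 + 24)² = 17² = 289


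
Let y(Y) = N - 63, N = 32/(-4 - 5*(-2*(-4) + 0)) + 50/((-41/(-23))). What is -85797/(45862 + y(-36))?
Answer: -38694447/20667671 ≈ -1.8722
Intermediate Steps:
N = 12322/451 (N = 32/(-4 - 5*(8 + 0)) + 50/((-41*(-1/23))) = 32/(-4 - 5*8) + 50/(41/23) = 32/(-4 - 40) + 50*(23/41) = 32/(-44) + 1150/41 = 32*(-1/44) + 1150/41 = -8/11 + 1150/41 = 12322/451 ≈ 27.322)
y(Y) = -16091/451 (y(Y) = 12322/451 - 63 = -16091/451)
-85797/(45862 + y(-36)) = -85797/(45862 - 16091/451) = -85797/20667671/451 = -85797*451/20667671 = -38694447/20667671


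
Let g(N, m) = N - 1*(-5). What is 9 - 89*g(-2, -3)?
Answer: -258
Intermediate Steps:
g(N, m) = 5 + N (g(N, m) = N + 5 = 5 + N)
9 - 89*g(-2, -3) = 9 - 89*(5 - 2) = 9 - 89*3 = 9 - 267 = -258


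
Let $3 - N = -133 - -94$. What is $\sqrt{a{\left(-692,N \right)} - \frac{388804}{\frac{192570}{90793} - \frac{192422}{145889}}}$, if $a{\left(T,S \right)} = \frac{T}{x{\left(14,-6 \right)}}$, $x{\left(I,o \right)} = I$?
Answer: $\frac{i \sqrt{167565420423740967147656535}}{18590729647} \approx 696.3 i$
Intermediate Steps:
$N = 42$ ($N = 3 - \left(-133 - -94\right) = 3 - \left(-133 + 94\right) = 3 - -39 = 3 + 39 = 42$)
$a{\left(T,S \right)} = \frac{T}{14}$
$\sqrt{a{\left(-692,N \right)} - \frac{388804}{\frac{192570}{90793} - \frac{192422}{145889}}} = \sqrt{\frac{1}{14} \left(-692\right) - \frac{388804}{\frac{192570}{90793} - \frac{192422}{145889}}} = \sqrt{- \frac{346}{7} - \frac{388804}{192570 \cdot \frac{1}{90793} - \frac{192422}{145889}}} = \sqrt{- \frac{346}{7} - \frac{388804}{\frac{192570}{90793} - \frac{192422}{145889}}} = \sqrt{- \frac{346}{7} - \frac{388804}{\frac{10623274084}{13245699977}}} = \sqrt{- \frac{346}{7} - \frac{1287495283464377}{2655818521}} = \sqrt{- \frac{9013385897458905}{18590729647}} = \frac{i \sqrt{167565420423740967147656535}}{18590729647}$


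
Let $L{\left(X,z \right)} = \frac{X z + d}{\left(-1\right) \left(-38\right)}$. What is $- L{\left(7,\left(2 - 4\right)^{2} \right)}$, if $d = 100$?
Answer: $- \frac{64}{19} \approx -3.3684$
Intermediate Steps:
$L{\left(X,z \right)} = \frac{50}{19} + \frac{X z}{38}$ ($L{\left(X,z \right)} = \frac{X z + 100}{\left(-1\right) \left(-38\right)} = \frac{100 + X z}{38} = \left(100 + X z\right) \frac{1}{38} = \frac{50}{19} + \frac{X z}{38}$)
$- L{\left(7,\left(2 - 4\right)^{2} \right)} = - (\frac{50}{19} + \frac{1}{38} \cdot 7 \left(2 - 4\right)^{2}) = - (\frac{50}{19} + \frac{1}{38} \cdot 7 \left(-2\right)^{2}) = - (\frac{50}{19} + \frac{1}{38} \cdot 7 \cdot 4) = - (\frac{50}{19} + \frac{14}{19}) = \left(-1\right) \frac{64}{19} = - \frac{64}{19}$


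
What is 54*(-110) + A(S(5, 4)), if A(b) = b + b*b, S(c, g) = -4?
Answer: -5928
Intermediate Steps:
A(b) = b + b**2
54*(-110) + A(S(5, 4)) = 54*(-110) - 4*(1 - 4) = -5940 - 4*(-3) = -5940 + 12 = -5928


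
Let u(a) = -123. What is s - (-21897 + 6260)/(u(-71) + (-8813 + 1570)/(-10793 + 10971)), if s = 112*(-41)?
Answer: -136580490/29137 ≈ -4687.5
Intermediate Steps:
s = -4592
s - (-21897 + 6260)/(u(-71) + (-8813 + 1570)/(-10793 + 10971)) = -4592 - (-21897 + 6260)/(-123 + (-8813 + 1570)/(-10793 + 10971)) = -4592 - (-15637)/(-123 - 7243/178) = -4592 - (-15637)/(-29137/178) = -4592 - (-15637)*(-178)/29137 = -4592 - 1*2783386/29137 = -4592 - 2783386/29137 = -136580490/29137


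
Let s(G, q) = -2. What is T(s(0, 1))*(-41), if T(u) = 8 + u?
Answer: -246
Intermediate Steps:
T(s(0, 1))*(-41) = (8 - 2)*(-41) = 6*(-41) = -246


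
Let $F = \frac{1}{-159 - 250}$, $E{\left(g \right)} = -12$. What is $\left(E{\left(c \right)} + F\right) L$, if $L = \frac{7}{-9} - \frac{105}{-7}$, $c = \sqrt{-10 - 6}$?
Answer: $- \frac{628352}{3681} \approx -170.7$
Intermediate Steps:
$c = 4 i$ ($c = \sqrt{-16} = 4 i \approx 4.0 i$)
$L = \frac{128}{9}$ ($L = 7 \left(- \frac{1}{9}\right) - -15 = - \frac{7}{9} + 15 = \frac{128}{9} \approx 14.222$)
$F = - \frac{1}{409}$ ($F = \frac{1}{-409} = - \frac{1}{409} \approx -0.002445$)
$\left(E{\left(c \right)} + F\right) L = \left(-12 - \frac{1}{409}\right) \frac{128}{9} = \left(- \frac{4909}{409}\right) \frac{128}{9} = - \frac{628352}{3681}$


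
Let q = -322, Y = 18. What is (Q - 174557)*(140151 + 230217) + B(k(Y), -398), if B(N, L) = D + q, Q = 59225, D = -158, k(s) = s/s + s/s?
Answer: -42715282656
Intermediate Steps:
k(s) = 2 (k(s) = 1 + 1 = 2)
B(N, L) = -480 (B(N, L) = -158 - 322 = -480)
(Q - 174557)*(140151 + 230217) + B(k(Y), -398) = (59225 - 174557)*(140151 + 230217) - 480 = -115332*370368 - 480 = -42715282176 - 480 = -42715282656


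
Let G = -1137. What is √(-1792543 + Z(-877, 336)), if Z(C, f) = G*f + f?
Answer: I*√2174239 ≈ 1474.5*I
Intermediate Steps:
Z(C, f) = -1136*f (Z(C, f) = -1137*f + f = -1136*f)
√(-1792543 + Z(-877, 336)) = √(-1792543 - 1136*336) = √(-1792543 - 381696) = √(-2174239) = I*√2174239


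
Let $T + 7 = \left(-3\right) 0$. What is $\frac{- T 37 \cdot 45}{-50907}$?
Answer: $- \frac{3885}{16969} \approx -0.22895$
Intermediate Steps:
$T = -7$ ($T = -7 - 0 = -7 + 0 = -7$)
$\frac{- T 37 \cdot 45}{-50907} = \frac{\left(-1\right) \left(-7\right) 37 \cdot 45}{-50907} = 7 \cdot 37 \cdot 45 \left(- \frac{1}{50907}\right) = 259 \cdot 45 \left(- \frac{1}{50907}\right) = 11655 \left(- \frac{1}{50907}\right) = - \frac{3885}{16969}$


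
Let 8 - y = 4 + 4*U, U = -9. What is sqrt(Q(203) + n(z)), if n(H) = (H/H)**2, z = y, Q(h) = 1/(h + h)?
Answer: sqrt(165242)/406 ≈ 1.0012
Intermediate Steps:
Q(h) = 1/(2*h)
y = 40 (y = 8 - (4 + 4*(-9)) = 8 - (4 - 36) = 8 - 1*(-32) = 8 + 32 = 40)
z = 40
n(H) = 1 (n(H) = 1**2 = 1)
sqrt(Q(203) + n(z)) = sqrt((1/2)/203 + 1) = sqrt((1/2)*(1/203) + 1) = sqrt(1/406 + 1) = sqrt(407/406) = sqrt(165242)/406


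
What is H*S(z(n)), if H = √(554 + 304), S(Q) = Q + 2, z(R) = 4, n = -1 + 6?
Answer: 6*√858 ≈ 175.75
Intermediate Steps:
n = 5
S(Q) = 2 + Q
H = √858 ≈ 29.292
H*S(z(n)) = √858*(2 + 4) = √858*6 = 6*√858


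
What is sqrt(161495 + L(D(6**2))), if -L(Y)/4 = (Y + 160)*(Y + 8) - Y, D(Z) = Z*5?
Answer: 3*I*sqrt(10385) ≈ 305.72*I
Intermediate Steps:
D(Z) = 5*Z
L(Y) = 4*Y - 4*(8 + Y)*(160 + Y) (L(Y) = -4*((Y + 160)*(Y + 8) - Y) = -4*((160 + Y)*(8 + Y) - Y) = -4*((8 + Y)*(160 + Y) - Y) = -4*(-Y + (8 + Y)*(160 + Y)) = 4*Y - 4*(8 + Y)*(160 + Y))
sqrt(161495 + L(D(6**2))) = sqrt(161495 + (-5120 - 3340*6**2 - 4*(5*6**2)**2)) = sqrt(161495 + (-5120 - 3340*36 - 4*(5*36)**2)) = sqrt(161495 + (-5120 - 668*180 - 4*180**2)) = sqrt(161495 + (-5120 - 120240 - 4*32400)) = sqrt(161495 + (-5120 - 120240 - 129600)) = sqrt(161495 - 254960) = sqrt(-93465) = 3*I*sqrt(10385)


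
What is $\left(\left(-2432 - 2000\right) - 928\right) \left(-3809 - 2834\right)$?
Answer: $35606480$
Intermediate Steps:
$\left(\left(-2432 - 2000\right) - 928\right) \left(-3809 - 2834\right) = \left(\left(-2432 - 2000\right) - 928\right) \left(-6643\right) = \left(-4432 - 928\right) \left(-6643\right) = \left(-5360\right) \left(-6643\right) = 35606480$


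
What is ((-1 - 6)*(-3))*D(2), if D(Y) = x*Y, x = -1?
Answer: -42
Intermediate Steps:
D(Y) = -Y
((-1 - 6)*(-3))*D(2) = ((-1 - 6)*(-3))*(-1*2) = -7*(-3)*(-2) = 21*(-2) = -42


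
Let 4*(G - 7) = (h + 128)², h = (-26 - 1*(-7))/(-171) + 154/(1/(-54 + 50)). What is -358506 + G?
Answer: -96872795/324 ≈ -2.9899e+5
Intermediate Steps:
h = -5543/9 (h = (-26 + 7)*(-1/171) + 154/(1/(-4)) = -19*(-1/171) + 154/(-¼) = ⅑ + 154*(-4) = ⅑ - 616 = -5543/9 ≈ -615.89)
G = 19283149/324 (G = 7 + (-5543/9 + 128)²/4 = 7 + (-4391/9)²/4 = 7 + (¼)*(19280881/81) = 7 + 19280881/324 = 19283149/324 ≈ 59516.)
-358506 + G = -358506 + 19283149/324 = -96872795/324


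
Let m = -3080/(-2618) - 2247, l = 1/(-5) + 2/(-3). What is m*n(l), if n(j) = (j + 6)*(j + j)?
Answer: 76434358/3825 ≈ 19983.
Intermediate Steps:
l = -13/15 (l = 1*(-⅕) + 2*(-⅓) = -⅕ - ⅔ = -13/15 ≈ -0.86667)
m = -38179/17 (m = -3080*(-1/2618) - 2247 = 20/17 - 2247 = -38179/17 ≈ -2245.8)
n(j) = 2*j*(6 + j) (n(j) = (6 + j)*(2*j) = 2*j*(6 + j))
m*n(l) = -76358*(-13)*(6 - 13/15)/(17*15) = -76358*(-13)*77/(17*15*15) = -38179/17*(-2002/225) = 76434358/3825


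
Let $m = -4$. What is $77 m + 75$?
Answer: $-233$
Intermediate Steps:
$77 m + 75 = 77 \left(-4\right) + 75 = -308 + 75 = -233$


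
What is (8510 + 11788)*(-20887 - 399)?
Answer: -432063228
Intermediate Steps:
(8510 + 11788)*(-20887 - 399) = 20298*(-21286) = -432063228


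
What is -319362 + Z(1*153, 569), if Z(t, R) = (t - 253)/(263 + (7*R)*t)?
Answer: -97351437872/304831 ≈ -3.1936e+5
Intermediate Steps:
Z(t, R) = (-253 + t)/(263 + 7*R*t)
-319362 + Z(1*153, 569) = -319362 + (-253 + 1*153)/(263 + 7*569*(1*153)) = -319362 + (-253 + 153)/(263 + 7*569*153) = -319362 - 100/(263 + 609399) = -319362 - 100/609662 = -319362 + (1/609662)*(-100) = -319362 - 50/304831 = -97351437872/304831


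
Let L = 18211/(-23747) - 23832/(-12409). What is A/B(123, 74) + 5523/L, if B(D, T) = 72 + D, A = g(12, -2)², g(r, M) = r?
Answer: 4232148654729/883891333 ≈ 4788.1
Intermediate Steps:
A = 144 (A = 12² = 144)
L = 339958205/294676523 (L = 18211*(-1/23747) - 23832*(-1/12409) = -18211/23747 + 23832/12409 = 339958205/294676523 ≈ 1.1537)
A/B(123, 74) + 5523/L = 144/(72 + 123) + 5523/(339958205/294676523) = 144/195 + 5523*(294676523/339958205) = 144*(1/195) + 1627498436529/339958205 = 48/65 + 1627498436529/339958205 = 4232148654729/883891333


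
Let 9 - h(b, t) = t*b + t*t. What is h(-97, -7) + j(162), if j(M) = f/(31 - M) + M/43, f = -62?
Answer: -4026239/5633 ≈ -714.76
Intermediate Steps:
h(b, t) = 9 - t² - b*t (h(b, t) = 9 - (t*b + t*t) = 9 - (b*t + t²) = 9 - (t² + b*t) = 9 + (-t² - b*t) = 9 - t² - b*t)
j(M) = -62/(31 - M) + M/43
h(-97, -7) + j(162) = (9 - 1*(-7)² - 1*(-97)*(-7)) + (2666 + 162² - 31*162)/(43*(-31 + 162)) = (9 - 1*49 - 679) + (1/43)*(2666 + 26244 - 5022)/131 = (9 - 49 - 679) + (1/43)*(1/131)*23888 = -719 + 23888/5633 = -4026239/5633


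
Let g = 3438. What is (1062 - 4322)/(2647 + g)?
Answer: -652/1217 ≈ -0.53574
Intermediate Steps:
(1062 - 4322)/(2647 + g) = (1062 - 4322)/(2647 + 3438) = -3260/6085 = -3260*1/6085 = -652/1217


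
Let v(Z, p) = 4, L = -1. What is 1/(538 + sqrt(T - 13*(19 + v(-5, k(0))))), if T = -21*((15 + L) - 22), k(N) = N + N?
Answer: 538/289575 - I*sqrt(131)/289575 ≈ 0.0018579 - 3.9525e-5*I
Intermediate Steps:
k(N) = 2*N
T = 168 (T = -21*((15 - 1) - 22) = -21*(14 - 22) = -21*(-8) = 168)
1/(538 + sqrt(T - 13*(19 + v(-5, k(0))))) = 1/(538 + sqrt(168 - 13*(19 + 4))) = 1/(538 + sqrt(168 - 13*23)) = 1/(538 + sqrt(168 - 299)) = 1/(538 + sqrt(-131)) = 1/(538 + I*sqrt(131))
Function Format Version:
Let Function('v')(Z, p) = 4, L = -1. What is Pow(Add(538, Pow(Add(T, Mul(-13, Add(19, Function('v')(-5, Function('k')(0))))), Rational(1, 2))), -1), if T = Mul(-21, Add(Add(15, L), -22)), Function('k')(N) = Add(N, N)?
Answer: Add(Rational(538, 289575), Mul(Rational(-1, 289575), I, Pow(131, Rational(1, 2)))) ≈ Add(0.0018579, Mul(-3.9525e-5, I))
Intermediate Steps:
Function('k')(N) = Mul(2, N)
T = 168 (T = Mul(-21, Add(Add(15, -1), -22)) = Mul(-21, Add(14, -22)) = Mul(-21, -8) = 168)
Pow(Add(538, Pow(Add(T, Mul(-13, Add(19, Function('v')(-5, Function('k')(0))))), Rational(1, 2))), -1) = Pow(Add(538, Pow(Add(168, Mul(-13, Add(19, 4))), Rational(1, 2))), -1) = Pow(Add(538, Pow(Add(168, Mul(-13, 23)), Rational(1, 2))), -1) = Pow(Add(538, Pow(Add(168, -299), Rational(1, 2))), -1) = Pow(Add(538, Pow(-131, Rational(1, 2))), -1) = Pow(Add(538, Mul(I, Pow(131, Rational(1, 2)))), -1)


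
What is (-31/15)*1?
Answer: -31/15 ≈ -2.0667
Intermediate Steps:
(-31/15)*1 = ((1/15)*(-31))*1 = -31/15*1 = -31/15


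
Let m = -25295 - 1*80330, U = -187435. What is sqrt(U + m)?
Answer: 2*I*sqrt(73265) ≈ 541.35*I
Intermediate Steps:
m = -105625 (m = -25295 - 80330 = -105625)
sqrt(U + m) = sqrt(-187435 - 105625) = sqrt(-293060) = 2*I*sqrt(73265)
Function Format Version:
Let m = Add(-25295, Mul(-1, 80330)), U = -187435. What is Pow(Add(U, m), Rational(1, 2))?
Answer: Mul(2, I, Pow(73265, Rational(1, 2))) ≈ Mul(541.35, I)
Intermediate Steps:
m = -105625 (m = Add(-25295, -80330) = -105625)
Pow(Add(U, m), Rational(1, 2)) = Pow(Add(-187435, -105625), Rational(1, 2)) = Pow(-293060, Rational(1, 2)) = Mul(2, I, Pow(73265, Rational(1, 2)))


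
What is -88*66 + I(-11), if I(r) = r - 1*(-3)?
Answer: -5816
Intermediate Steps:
I(r) = 3 + r (I(r) = r + 3 = 3 + r)
-88*66 + I(-11) = -88*66 + (3 - 11) = -5808 - 8 = -5816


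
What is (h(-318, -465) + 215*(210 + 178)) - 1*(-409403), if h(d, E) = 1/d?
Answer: 156717713/318 ≈ 4.9282e+5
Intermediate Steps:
(h(-318, -465) + 215*(210 + 178)) - 1*(-409403) = (1/(-318) + 215*(210 + 178)) - 1*(-409403) = (-1/318 + 215*388) + 409403 = (-1/318 + 83420) + 409403 = 26527559/318 + 409403 = 156717713/318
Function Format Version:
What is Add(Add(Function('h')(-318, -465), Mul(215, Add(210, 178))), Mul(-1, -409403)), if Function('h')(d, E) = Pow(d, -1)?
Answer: Rational(156717713, 318) ≈ 4.9282e+5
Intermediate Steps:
Add(Add(Function('h')(-318, -465), Mul(215, Add(210, 178))), Mul(-1, -409403)) = Add(Add(Pow(-318, -1), Mul(215, Add(210, 178))), Mul(-1, -409403)) = Add(Add(Rational(-1, 318), Mul(215, 388)), 409403) = Add(Add(Rational(-1, 318), 83420), 409403) = Add(Rational(26527559, 318), 409403) = Rational(156717713, 318)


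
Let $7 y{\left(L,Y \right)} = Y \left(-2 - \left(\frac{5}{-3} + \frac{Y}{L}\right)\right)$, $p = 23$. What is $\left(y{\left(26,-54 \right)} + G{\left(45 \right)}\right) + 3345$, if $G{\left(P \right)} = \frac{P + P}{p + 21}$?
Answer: $\frac{6673857}{2002} \approx 3333.6$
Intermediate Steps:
$y{\left(L,Y \right)} = \frac{Y \left(- \frac{1}{3} - \frac{Y}{L}\right)}{7}$ ($y{\left(L,Y \right)} = \frac{Y \left(-2 - \left(\frac{5}{-3} + \frac{Y}{L}\right)\right)}{7} = \frac{Y \left(-2 - \left(5 \left(- \frac{1}{3}\right) + \frac{Y}{L}\right)\right)}{7} = \frac{Y \left(-2 - \left(- \frac{5}{3} + \frac{Y}{L}\right)\right)}{7} = \frac{Y \left(-2 + \left(\frac{5}{3} - \frac{Y}{L}\right)\right)}{7} = \frac{Y \left(- \frac{1}{3} - \frac{Y}{L}\right)}{7}$)
$G{\left(P \right)} = \frac{P}{22}$ ($G{\left(P \right)} = \frac{P + P}{23 + 21} = \frac{2 P}{44} = 2 P \frac{1}{44} = \frac{P}{22}$)
$\left(y{\left(26,-54 \right)} + G{\left(45 \right)}\right) + 3345 = \left(\left(- \frac{1}{21}\right) \left(-54\right) \frac{1}{26} \left(26 + 3 \left(-54\right)\right) + \frac{1}{22} \cdot 45\right) + 3345 = \left(\left(- \frac{1}{21}\right) \left(-54\right) \frac{1}{26} \left(26 - 162\right) + \frac{45}{22}\right) + 3345 = \left(\left(- \frac{1}{21}\right) \left(-54\right) \frac{1}{26} \left(-136\right) + \frac{45}{22}\right) + 3345 = \left(- \frac{1224}{91} + \frac{45}{22}\right) + 3345 = - \frac{22833}{2002} + 3345 = \frac{6673857}{2002}$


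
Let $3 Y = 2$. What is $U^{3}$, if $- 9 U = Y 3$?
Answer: $- \frac{8}{729} \approx -0.010974$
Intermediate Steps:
$Y = \frac{2}{3}$ ($Y = \frac{1}{3} \cdot 2 = \frac{2}{3} \approx 0.66667$)
$U = - \frac{2}{9}$ ($U = - \frac{\frac{2}{3} \cdot 3}{9} = \left(- \frac{1}{9}\right) 2 = - \frac{2}{9} \approx -0.22222$)
$U^{3} = \left(- \frac{2}{9}\right)^{3} = - \frac{8}{729}$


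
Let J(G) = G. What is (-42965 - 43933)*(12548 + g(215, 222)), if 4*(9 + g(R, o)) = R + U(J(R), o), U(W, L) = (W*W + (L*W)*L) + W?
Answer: -464594552079/2 ≈ -2.3230e+11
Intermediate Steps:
U(W, L) = W + W² + W*L² (U(W, L) = (W² + W*L²) + W = W + W² + W*L²)
g(R, o) = -9 + R/4 + R*(1 + R + o²)/4 (g(R, o) = -9 + (R + R*(1 + R + o²))/4 = -9 + (R/4 + R*(1 + R + o²)/4) = -9 + R/4 + R*(1 + R + o²)/4)
(-42965 - 43933)*(12548 + g(215, 222)) = (-42965 - 43933)*(12548 + (-9 + (¼)*215 + (¼)*215*(1 + 215 + 222²))) = -86898*(12548 + (-9 + 215/4 + (¼)*215*(1 + 215 + 49284))) = -86898*(12548 + (-9 + 215/4 + (¼)*215*49500)) = -86898*(12548 + (-9 + 215/4 + 2660625)) = -86898*(12548 + 10642679/4) = -86898*10692871/4 = -464594552079/2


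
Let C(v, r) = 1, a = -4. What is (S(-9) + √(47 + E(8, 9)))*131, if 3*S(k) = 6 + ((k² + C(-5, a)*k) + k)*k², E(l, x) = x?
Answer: 223093 + 262*√14 ≈ 2.2407e+5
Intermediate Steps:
S(k) = 2 + k²*(k² + 2*k)/3 (S(k) = (6 + ((k² + 1*k) + k)*k²)/3 = (6 + ((k² + k) + k)*k²)/3 = (6 + ((k + k²) + k)*k²)/3 = (6 + (k² + 2*k)*k²)/3 = (6 + k²*(k² + 2*k))/3 = 2 + k²*(k² + 2*k)/3)
(S(-9) + √(47 + E(8, 9)))*131 = ((2 + (⅓)*(-9)⁴ + (⅔)*(-9)³) + √(47 + 9))*131 = ((2 + (⅓)*6561 + (⅔)*(-729)) + √56)*131 = ((2 + 2187 - 486) + 2*√14)*131 = (1703 + 2*√14)*131 = 223093 + 262*√14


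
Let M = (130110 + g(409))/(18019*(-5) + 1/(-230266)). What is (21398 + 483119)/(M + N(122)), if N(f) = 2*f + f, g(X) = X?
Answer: 10466616483079107/7562914301132 ≈ 1383.9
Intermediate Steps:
N(f) = 3*f
M = -30054088054/20745815271 (M = (130110 + 409)/(18019*(-5) + 1/(-230266)) = 130519/(-90095 - 1/230266) = 130519/(-20745815271/230266) = 130519*(-230266/20745815271) = -30054088054/20745815271 ≈ -1.4487)
(21398 + 483119)/(M + N(122)) = (21398 + 483119)/(-30054088054/20745815271 + 3*122) = 504517/(-30054088054/20745815271 + 366) = 504517/(7562914301132/20745815271) = 504517*(20745815271/7562914301132) = 10466616483079107/7562914301132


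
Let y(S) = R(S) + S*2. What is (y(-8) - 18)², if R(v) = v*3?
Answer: 3364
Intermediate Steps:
R(v) = 3*v
y(S) = 5*S (y(S) = 3*S + S*2 = 3*S + 2*S = 5*S)
(y(-8) - 18)² = (5*(-8) - 18)² = (-40 - 18)² = (-58)² = 3364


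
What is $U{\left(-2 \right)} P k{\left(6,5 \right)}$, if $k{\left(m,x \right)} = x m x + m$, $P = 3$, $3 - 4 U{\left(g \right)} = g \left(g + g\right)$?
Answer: $-585$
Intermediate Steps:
$U{\left(g \right)} = \frac{3}{4} - \frac{g^{2}}{2}$ ($U{\left(g \right)} = \frac{3}{4} - \frac{g \left(g + g\right)}{4} = \frac{3}{4} - \frac{g 2 g}{4} = \frac{3}{4} - \frac{2 g^{2}}{4} = \frac{3}{4} - \frac{g^{2}}{2}$)
$k{\left(m,x \right)} = m + m x^{2}$ ($k{\left(m,x \right)} = m x x + m = m x^{2} + m = m + m x^{2}$)
$U{\left(-2 \right)} P k{\left(6,5 \right)} = \left(\frac{3}{4} - \frac{\left(-2\right)^{2}}{2}\right) 3 \cdot 6 \left(1 + 5^{2}\right) = \left(\frac{3}{4} - 2\right) 3 \cdot 6 \left(1 + 25\right) = \left(\frac{3}{4} - 2\right) 3 \cdot 6 \cdot 26 = \left(- \frac{5}{4}\right) 3 \cdot 156 = \left(- \frac{15}{4}\right) 156 = -585$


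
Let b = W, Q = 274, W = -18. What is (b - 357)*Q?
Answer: -102750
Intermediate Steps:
b = -18
(b - 357)*Q = (-18 - 357)*274 = -375*274 = -102750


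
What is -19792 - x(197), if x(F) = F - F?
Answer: -19792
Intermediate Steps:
x(F) = 0
-19792 - x(197) = -19792 - 1*0 = -19792 + 0 = -19792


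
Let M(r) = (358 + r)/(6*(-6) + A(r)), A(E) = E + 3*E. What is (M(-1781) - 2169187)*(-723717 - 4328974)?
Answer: 78475251296694427/7160 ≈ 1.0960e+13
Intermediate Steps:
A(E) = 4*E
M(r) = (358 + r)/(-36 + 4*r) (M(r) = (358 + r)/(6*(-6) + 4*r) = (358 + r)/(-36 + 4*r))
(M(-1781) - 2169187)*(-723717 - 4328974) = ((358 - 1781)/(4*(-9 - 1781)) - 2169187)*(-723717 - 4328974) = ((¼)*(-1423)/(-1790) - 2169187)*(-5052691) = ((¼)*(-1/1790)*(-1423) - 2169187)*(-5052691) = (1423/7160 - 2169187)*(-5052691) = -15531377497/7160*(-5052691) = 78475251296694427/7160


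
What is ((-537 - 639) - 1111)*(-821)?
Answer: 1877627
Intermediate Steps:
((-537 - 639) - 1111)*(-821) = (-1176 - 1111)*(-821) = -2287*(-821) = 1877627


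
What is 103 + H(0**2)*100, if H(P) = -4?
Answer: -297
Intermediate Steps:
103 + H(0**2)*100 = 103 - 4*100 = 103 - 400 = -297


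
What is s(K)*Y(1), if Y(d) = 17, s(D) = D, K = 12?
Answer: 204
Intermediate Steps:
s(K)*Y(1) = 12*17 = 204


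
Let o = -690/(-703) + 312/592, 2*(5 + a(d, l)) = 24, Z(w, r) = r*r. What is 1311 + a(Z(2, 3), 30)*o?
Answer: 1858113/1406 ≈ 1321.6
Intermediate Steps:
Z(w, r) = r**2
a(d, l) = 7 (a(d, l) = -5 + (1/2)*24 = -5 + 12 = 7)
o = 2121/1406 (o = -690*(-1/703) + 312*(1/592) = 690/703 + 39/74 = 2121/1406 ≈ 1.5085)
1311 + a(Z(2, 3), 30)*o = 1311 + 7*(2121/1406) = 1311 + 14847/1406 = 1858113/1406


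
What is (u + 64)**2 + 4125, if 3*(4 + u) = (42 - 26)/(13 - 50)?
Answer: 94966861/12321 ≈ 7707.7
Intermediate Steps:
u = -460/111 (u = -4 + ((42 - 26)/(13 - 50))/3 = -4 + (16/(-37))/3 = -4 + (16*(-1/37))/3 = -4 + (1/3)*(-16/37) = -4 - 16/111 = -460/111 ≈ -4.1441)
(u + 64)**2 + 4125 = (-460/111 + 64)**2 + 4125 = (6644/111)**2 + 4125 = 44142736/12321 + 4125 = 94966861/12321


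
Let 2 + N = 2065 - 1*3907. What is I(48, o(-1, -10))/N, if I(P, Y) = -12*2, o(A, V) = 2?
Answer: 6/461 ≈ 0.013015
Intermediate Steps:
N = -1844 (N = -2 + (2065 - 1*3907) = -2 + (2065 - 3907) = -2 - 1842 = -1844)
I(P, Y) = -24
I(48, o(-1, -10))/N = -24/(-1844) = -24*(-1/1844) = 6/461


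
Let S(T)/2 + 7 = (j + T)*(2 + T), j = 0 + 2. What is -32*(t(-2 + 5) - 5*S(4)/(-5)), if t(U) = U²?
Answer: -2144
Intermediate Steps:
j = 2
S(T) = -14 + 2*(2 + T)² (S(T) = -14 + 2*((2 + T)*(2 + T)) = -14 + 2*(2 + T)²)
-32*(t(-2 + 5) - 5*S(4)/(-5)) = -32*((-2 + 5)² - 5*(-6 + 2*4² + 8*4)/(-5)) = -32*(3² - 5*(-6 + 2*16 + 32)*(-1)/5) = -32*(9 - 5*(-6 + 32 + 32)*(-1)/5) = -32*(9 - 290*(-1)/5) = -32*(9 - 5*(-58/5)) = -32*(9 + 58) = -32*67 = -2144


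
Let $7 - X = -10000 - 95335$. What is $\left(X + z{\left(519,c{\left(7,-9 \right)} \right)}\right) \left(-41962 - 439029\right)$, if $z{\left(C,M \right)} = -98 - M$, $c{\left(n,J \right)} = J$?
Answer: $-50625745723$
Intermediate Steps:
$X = 105342$ ($X = 7 - \left(-10000 - 95335\right) = 7 - -105335 = 7 + 105335 = 105342$)
$\left(X + z{\left(519,c{\left(7,-9 \right)} \right)}\right) \left(-41962 - 439029\right) = \left(105342 - 89\right) \left(-41962 - 439029\right) = \left(105342 + \left(-98 + 9\right)\right) \left(-480991\right) = \left(105342 - 89\right) \left(-480991\right) = 105253 \left(-480991\right) = -50625745723$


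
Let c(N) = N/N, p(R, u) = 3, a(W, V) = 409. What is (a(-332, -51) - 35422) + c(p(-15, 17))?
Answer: -35012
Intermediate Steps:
c(N) = 1
(a(-332, -51) - 35422) + c(p(-15, 17)) = (409 - 35422) + 1 = -35013 + 1 = -35012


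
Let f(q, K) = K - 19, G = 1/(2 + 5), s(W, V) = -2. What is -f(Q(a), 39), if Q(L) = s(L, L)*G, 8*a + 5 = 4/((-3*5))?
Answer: -20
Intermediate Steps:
G = ⅐ (G = 1/7 = ⅐ ≈ 0.14286)
a = -79/120 (a = -5/8 + (4/((-3*5)))/8 = -5/8 + (4/(-15))/8 = -5/8 + (4*(-1/15))/8 = -5/8 + (⅛)*(-4/15) = -5/8 - 1/30 = -79/120 ≈ -0.65833)
Q(L) = -2/7 (Q(L) = -2*⅐ = -2/7)
f(q, K) = -19 + K
-f(Q(a), 39) = -(-19 + 39) = -1*20 = -20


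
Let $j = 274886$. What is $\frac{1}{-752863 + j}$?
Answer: $- \frac{1}{477977} \approx -2.0922 \cdot 10^{-6}$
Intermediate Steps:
$\frac{1}{-752863 + j} = \frac{1}{-752863 + 274886} = \frac{1}{-477977} = - \frac{1}{477977}$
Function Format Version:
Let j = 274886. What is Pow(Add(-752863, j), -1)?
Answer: Rational(-1, 477977) ≈ -2.0922e-6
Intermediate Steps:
Pow(Add(-752863, j), -1) = Pow(Add(-752863, 274886), -1) = Pow(-477977, -1) = Rational(-1, 477977)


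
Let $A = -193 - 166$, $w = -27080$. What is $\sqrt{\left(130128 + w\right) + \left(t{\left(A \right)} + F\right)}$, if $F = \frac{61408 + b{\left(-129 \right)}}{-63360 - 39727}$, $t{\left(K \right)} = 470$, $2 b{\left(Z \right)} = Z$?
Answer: $\frac{\sqrt{4400288685625430}}{206174} \approx 321.74$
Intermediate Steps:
$b{\left(Z \right)} = \frac{Z}{2}$
$A = -359$
$F = - \frac{122687}{206174}$ ($F = \frac{61408 + \frac{1}{2} \left(-129\right)}{-63360 - 39727} = \frac{61408 - \frac{129}{2}}{-103087} = \frac{122687}{2} \left(- \frac{1}{103087}\right) = - \frac{122687}{206174} \approx -0.59507$)
$\sqrt{\left(130128 + w\right) + \left(t{\left(A \right)} + F\right)} = \sqrt{\left(130128 - 27080\right) + \left(470 - \frac{122687}{206174}\right)} = \sqrt{103048 + \frac{96779093}{206174}} = \sqrt{\frac{21342597445}{206174}} = \frac{\sqrt{4400288685625430}}{206174}$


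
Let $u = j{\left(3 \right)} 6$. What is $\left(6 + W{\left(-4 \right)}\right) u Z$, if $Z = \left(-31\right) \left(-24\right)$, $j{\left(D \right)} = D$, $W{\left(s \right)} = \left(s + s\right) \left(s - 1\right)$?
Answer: $616032$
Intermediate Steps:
$W{\left(s \right)} = 2 s \left(-1 + s\right)$
$u = 18$ ($u = 3 \cdot 6 = 18$)
$Z = 744$
$\left(6 + W{\left(-4 \right)}\right) u Z = \left(6 + 2 \left(-4\right) \left(-1 - 4\right)\right) 18 \cdot 744 = \left(6 + 2 \left(-4\right) \left(-5\right)\right) 18 \cdot 744 = \left(6 + 40\right) 18 \cdot 744 = 46 \cdot 18 \cdot 744 = 828 \cdot 744 = 616032$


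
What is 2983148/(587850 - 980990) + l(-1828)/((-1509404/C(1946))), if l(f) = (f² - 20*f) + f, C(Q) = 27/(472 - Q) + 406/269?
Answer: -14602786388479467/1336871994639610 ≈ -10.923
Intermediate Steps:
C(Q) = 406/269 + 27/(472 - Q) (C(Q) = 27/(472 - Q) + 406*(1/269) = 27/(472 - Q) + 406/269 = 406/269 + 27/(472 - Q))
l(f) = f² - 19*f
2983148/(587850 - 980990) + l(-1828)/((-1509404/C(1946))) = 2983148/(587850 - 980990) + (-1828*(-19 - 1828))/((-1509404*269*(-472 + 1946)/(-198895 + 406*1946))) = 2983148/(-393140) + (-1828*(-1847))/((-1509404*396506/(-198895 + 790076))) = 2983148*(-1/393140) + 3376316/((-1509404/((1/269)*(1/1474)*591181))) = -745787/98285 + 3376316/((-1509404/591181/396506)) = -745787/98285 + 3376316/((-1509404*396506/591181)) = -745787/98285 + 3376316/(-598487742424/591181) = -745787/98285 + 3376316*(-591181/598487742424) = -745787/98285 - 499003467299/149621935606 = -14602786388479467/1336871994639610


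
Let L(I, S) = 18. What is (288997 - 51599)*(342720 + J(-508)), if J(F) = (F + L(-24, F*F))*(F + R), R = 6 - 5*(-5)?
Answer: 136848077100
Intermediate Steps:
R = 31 (R = 6 + 25 = 31)
J(F) = (18 + F)*(31 + F) (J(F) = (F + 18)*(F + 31) = (18 + F)*(31 + F))
(288997 - 51599)*(342720 + J(-508)) = (288997 - 51599)*(342720 + (558 + (-508)² + 49*(-508))) = 237398*(342720 + (558 + 258064 - 24892)) = 237398*(342720 + 233730) = 237398*576450 = 136848077100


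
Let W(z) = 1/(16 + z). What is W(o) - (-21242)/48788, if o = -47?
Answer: 304857/756214 ≈ 0.40314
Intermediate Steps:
W(o) - (-21242)/48788 = 1/(16 - 47) - (-21242)/48788 = 1/(-31) - (-21242)/48788 = -1/31 - 1*(-10621/24394) = -1/31 + 10621/24394 = 304857/756214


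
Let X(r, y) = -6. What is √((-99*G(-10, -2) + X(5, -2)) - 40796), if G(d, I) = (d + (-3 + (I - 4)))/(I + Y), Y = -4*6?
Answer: I*√27631058/26 ≈ 202.17*I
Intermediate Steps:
Y = -24
G(d, I) = (-7 + I + d)/(-24 + I) (G(d, I) = (d + (-3 + (I - 4)))/(I - 24) = (d + (-3 + (-4 + I)))/(-24 + I) = (d + (-7 + I))/(-24 + I) = (-7 + I + d)/(-24 + I))
√((-99*G(-10, -2) + X(5, -2)) - 40796) = √((-99*(-7 - 2 - 10)/(-24 - 2) - 6) - 40796) = √((-99*(-19)/(-26) - 6) - 40796) = √((-(-99)*(-19)/26 - 6) - 40796) = √((-99*19/26 - 6) - 40796) = √((-1881/26 - 6) - 40796) = √(-2037/26 - 40796) = √(-1062733/26) = I*√27631058/26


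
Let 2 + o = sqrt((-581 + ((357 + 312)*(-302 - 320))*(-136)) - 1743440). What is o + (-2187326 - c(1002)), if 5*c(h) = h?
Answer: -10937642/5 + sqrt(54848027) ≈ -2.1801e+6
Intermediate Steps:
c(h) = h/5
o = -2 + sqrt(54848027) (o = -2 + sqrt((-581 + ((357 + 312)*(-302 - 320))*(-136)) - 1743440) = -2 + sqrt((-581 + (669*(-622))*(-136)) - 1743440) = -2 + sqrt((-581 - 416118*(-136)) - 1743440) = -2 + sqrt((-581 + 56592048) - 1743440) = -2 + sqrt(56591467 - 1743440) = -2 + sqrt(54848027) ≈ 7403.9)
o + (-2187326 - c(1002)) = (-2 + sqrt(54848027)) + (-2187326 - 1002/5) = (-2 + sqrt(54848027)) - 10937632/5 = -10937642/5 + sqrt(54848027)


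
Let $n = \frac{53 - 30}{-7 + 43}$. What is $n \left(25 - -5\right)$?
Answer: $\frac{115}{6} \approx 19.167$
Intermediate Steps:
$n = \frac{23}{36} \approx 0.63889$
$n \left(25 - -5\right) = \frac{23 \left(25 - -5\right)}{36} = \frac{23 \left(25 + 5\right)}{36} = \frac{23}{36} \cdot 30 = \frac{115}{6}$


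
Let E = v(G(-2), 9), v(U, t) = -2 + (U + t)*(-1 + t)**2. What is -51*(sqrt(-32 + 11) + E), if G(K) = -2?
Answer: -22746 - 51*I*sqrt(21) ≈ -22746.0 - 233.71*I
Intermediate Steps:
v(U, t) = -2 + (-1 + t)**2*(U + t)
E = 446 (E = -2 - 2*(-1 + 9)**2 + 9*(-1 + 9)**2 = -2 - 2*8**2 + 9*8**2 = -2 - 2*64 + 9*64 = -2 - 128 + 576 = 446)
-51*(sqrt(-32 + 11) + E) = -51*(sqrt(-32 + 11) + 446) = -51*(sqrt(-21) + 446) = -51*(I*sqrt(21) + 446) = -51*(446 + I*sqrt(21)) = -22746 - 51*I*sqrt(21)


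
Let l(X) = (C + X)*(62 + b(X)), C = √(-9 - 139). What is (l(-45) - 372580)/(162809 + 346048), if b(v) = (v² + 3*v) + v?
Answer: -458395/508857 + 3814*I*√37/508857 ≈ -0.90083 + 0.045592*I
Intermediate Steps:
C = 2*I*√37 (C = √(-148) = 2*I*√37 ≈ 12.166*I)
b(v) = v² + 4*v
l(X) = (62 + X*(4 + X))*(X + 2*I*√37) (l(X) = (2*I*√37 + X)*(62 + X*(4 + X)) = (X + 2*I*√37)*(62 + X*(4 + X)) = (62 + X*(4 + X))*(X + 2*I*√37))
(l(-45) - 372580)/(162809 + 346048) = ((62*(-45) + (-45)²*(4 - 45) + 124*I*√37 + 2*I*(-45)*√37*(4 - 45)) - 372580)/(162809 + 346048) = ((-2790 + 2025*(-41) + 124*I*√37 + 2*I*(-45)*√37*(-41)) - 372580)/508857 = ((-2790 - 83025 + 124*I*√37 + 3690*I*√37) - 372580)*(1/508857) = ((-85815 + 3814*I*√37) - 372580)*(1/508857) = (-458395 + 3814*I*√37)*(1/508857) = -458395/508857 + 3814*I*√37/508857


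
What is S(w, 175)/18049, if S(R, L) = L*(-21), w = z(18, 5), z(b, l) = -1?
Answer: -3675/18049 ≈ -0.20361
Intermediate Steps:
w = -1
S(R, L) = -21*L
S(w, 175)/18049 = -21*175/18049 = -3675*1/18049 = -3675/18049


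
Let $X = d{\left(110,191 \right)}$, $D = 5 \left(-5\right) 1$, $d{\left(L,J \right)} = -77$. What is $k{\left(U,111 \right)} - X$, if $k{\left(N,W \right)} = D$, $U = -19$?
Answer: $52$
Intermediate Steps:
$D = -25$ ($D = \left(-25\right) 1 = -25$)
$k{\left(N,W \right)} = -25$
$X = -77$
$k{\left(U,111 \right)} - X = -25 - -77 = -25 + 77 = 52$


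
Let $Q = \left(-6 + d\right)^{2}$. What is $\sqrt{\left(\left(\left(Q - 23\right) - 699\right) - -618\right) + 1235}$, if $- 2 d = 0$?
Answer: $\sqrt{1167} \approx 34.161$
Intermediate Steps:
$d = 0$ ($d = \left(- \frac{1}{2}\right) 0 = 0$)
$Q = 36$ ($Q = \left(-6 + 0\right)^{2} = \left(-6\right)^{2} = 36$)
$\sqrt{\left(\left(\left(Q - 23\right) - 699\right) - -618\right) + 1235} = \sqrt{\left(\left(\left(36 - 23\right) - 699\right) - -618\right) + 1235} = \sqrt{\left(\left(13 - 699\right) + 618\right) + 1235} = \sqrt{\left(-686 + 618\right) + 1235} = \sqrt{-68 + 1235} = \sqrt{1167}$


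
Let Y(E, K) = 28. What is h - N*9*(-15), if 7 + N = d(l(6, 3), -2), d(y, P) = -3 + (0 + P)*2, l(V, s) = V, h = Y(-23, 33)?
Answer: -1862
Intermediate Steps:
h = 28
d(y, P) = -3 + 2*P (d(y, P) = -3 + P*2 = -3 + 2*P)
N = -14 (N = -7 + (-3 + 2*(-2)) = -7 + (-3 - 4) = -7 - 7 = -14)
h - N*9*(-15) = 28 - (-14*9)*(-15) = 28 - (-126)*(-15) = 28 - 1*1890 = 28 - 1890 = -1862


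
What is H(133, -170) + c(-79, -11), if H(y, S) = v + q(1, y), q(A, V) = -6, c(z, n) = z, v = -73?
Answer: -158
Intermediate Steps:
H(y, S) = -79 (H(y, S) = -73 - 6 = -79)
H(133, -170) + c(-79, -11) = -79 - 79 = -158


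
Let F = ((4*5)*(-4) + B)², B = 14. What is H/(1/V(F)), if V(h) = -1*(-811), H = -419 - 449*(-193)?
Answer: 69939018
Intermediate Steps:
H = 86238 (H = -419 + 86657 = 86238)
F = 4356 (F = ((4*5)*(-4) + 14)² = (20*(-4) + 14)² = (-80 + 14)² = (-66)² = 4356)
V(h) = 811
H/(1/V(F)) = 86238/(1/811) = 86238*811 = 69939018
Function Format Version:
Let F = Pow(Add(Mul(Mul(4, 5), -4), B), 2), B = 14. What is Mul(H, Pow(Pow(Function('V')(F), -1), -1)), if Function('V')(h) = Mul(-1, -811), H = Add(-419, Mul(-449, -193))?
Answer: 69939018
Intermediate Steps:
H = 86238 (H = Add(-419, 86657) = 86238)
F = 4356 (F = Pow(Add(Mul(Mul(4, 5), -4), 14), 2) = Pow(Add(Mul(20, -4), 14), 2) = Pow(Add(-80, 14), 2) = Pow(-66, 2) = 4356)
Function('V')(h) = 811
Mul(H, Pow(Pow(Function('V')(F), -1), -1)) = Mul(86238, Pow(Pow(811, -1), -1)) = Mul(86238, Pow(Rational(1, 811), -1)) = Mul(86238, 811) = 69939018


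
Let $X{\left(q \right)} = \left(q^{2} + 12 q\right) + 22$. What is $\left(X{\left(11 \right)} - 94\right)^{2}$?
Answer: $32761$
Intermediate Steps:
$X{\left(q \right)} = 22 + q^{2} + 12 q$
$\left(X{\left(11 \right)} - 94\right)^{2} = \left(\left(22 + 11^{2} + 12 \cdot 11\right) - 94\right)^{2} = \left(\left(22 + 121 + 132\right) - 94\right)^{2} = \left(275 - 94\right)^{2} = 181^{2} = 32761$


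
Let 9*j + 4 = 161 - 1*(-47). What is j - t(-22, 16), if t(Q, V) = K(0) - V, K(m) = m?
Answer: 116/3 ≈ 38.667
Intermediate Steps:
j = 68/3 (j = -4/9 + (161 - 1*(-47))/9 = -4/9 + (161 + 47)/9 = -4/9 + (1/9)*208 = -4/9 + 208/9 = 68/3 ≈ 22.667)
t(Q, V) = -V (t(Q, V) = 0 - V = -V)
j - t(-22, 16) = 68/3 - (-1)*16 = 68/3 - 1*(-16) = 68/3 + 16 = 116/3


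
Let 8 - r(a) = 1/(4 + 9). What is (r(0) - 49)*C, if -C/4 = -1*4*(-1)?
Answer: 8544/13 ≈ 657.23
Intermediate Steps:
C = -16 (C = -4*(-1*4)*(-1) = -(-16)*(-1) = -4*4 = -16)
r(a) = 103/13 (r(a) = 8 - 1/(4 + 9) = 8 - 1/13 = 103/13)
(r(0) - 49)*C = (103/13 - 49)*(-16) = -534/13*(-16) = 8544/13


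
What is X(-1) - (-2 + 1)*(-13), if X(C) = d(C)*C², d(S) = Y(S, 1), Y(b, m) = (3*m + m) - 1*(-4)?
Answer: -5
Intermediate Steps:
Y(b, m) = 4 + 4*m (Y(b, m) = 4*m + 4 = 4 + 4*m)
d(S) = 8 (d(S) = 4 + 4*1 = 4 + 4 = 8)
X(C) = 8*C²
X(-1) - (-2 + 1)*(-13) = 8*(-1)² - (-2 + 1)*(-13) = 8*1 - 1*(-1)*(-13) = 8 + 1*(-13) = 8 - 13 = -5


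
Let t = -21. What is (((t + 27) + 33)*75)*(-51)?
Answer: -149175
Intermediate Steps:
(((t + 27) + 33)*75)*(-51) = (((-21 + 27) + 33)*75)*(-51) = ((6 + 33)*75)*(-51) = (39*75)*(-51) = 2925*(-51) = -149175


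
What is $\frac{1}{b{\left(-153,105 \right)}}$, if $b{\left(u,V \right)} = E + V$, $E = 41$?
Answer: $\frac{1}{146} \approx 0.0068493$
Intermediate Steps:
$b{\left(u,V \right)} = 41 + V$
$\frac{1}{b{\left(-153,105 \right)}} = \frac{1}{41 + 105} = \frac{1}{146}$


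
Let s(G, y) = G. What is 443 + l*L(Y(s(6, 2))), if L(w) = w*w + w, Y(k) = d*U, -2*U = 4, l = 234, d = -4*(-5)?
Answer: 365483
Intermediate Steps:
d = 20
U = -2 (U = -½*4 = -2)
Y(k) = -40 (Y(k) = 20*(-2) = -40)
L(w) = w + w² (L(w) = w² + w = w + w²)
443 + l*L(Y(s(6, 2))) = 443 + 234*(-40*(1 - 40)) = 443 + 234*(-40*(-39)) = 443 + 234*1560 = 443 + 365040 = 365483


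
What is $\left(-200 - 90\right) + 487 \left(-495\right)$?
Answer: $-241355$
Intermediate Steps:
$\left(-200 - 90\right) + 487 \left(-495\right) = -290 - 241065 = -241355$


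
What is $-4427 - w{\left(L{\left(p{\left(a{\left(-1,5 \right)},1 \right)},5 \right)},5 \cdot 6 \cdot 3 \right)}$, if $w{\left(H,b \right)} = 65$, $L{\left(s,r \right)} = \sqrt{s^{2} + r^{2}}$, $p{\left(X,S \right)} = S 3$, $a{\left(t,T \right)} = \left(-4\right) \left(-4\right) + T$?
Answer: $-4492$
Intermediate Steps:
$a{\left(t,T \right)} = 16 + T$
$p{\left(X,S \right)} = 3 S$
$L{\left(s,r \right)} = \sqrt{r^{2} + s^{2}}$
$-4427 - w{\left(L{\left(p{\left(a{\left(-1,5 \right)},1 \right)},5 \right)},5 \cdot 6 \cdot 3 \right)} = -4427 - 65 = -4492$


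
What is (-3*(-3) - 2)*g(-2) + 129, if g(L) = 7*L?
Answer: 31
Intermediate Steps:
(-3*(-3) - 2)*g(-2) + 129 = (-3*(-3) - 2)*(7*(-2)) + 129 = (9 - 2)*(-14) + 129 = 7*(-14) + 129 = -98 + 129 = 31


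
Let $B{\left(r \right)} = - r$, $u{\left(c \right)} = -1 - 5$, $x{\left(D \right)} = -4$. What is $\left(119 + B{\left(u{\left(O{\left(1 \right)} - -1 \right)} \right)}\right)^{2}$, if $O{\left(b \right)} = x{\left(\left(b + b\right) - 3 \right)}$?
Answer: $15625$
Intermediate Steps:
$O{\left(b \right)} = -4$
$u{\left(c \right)} = -6$ ($u{\left(c \right)} = -1 - 5 = -6$)
$\left(119 + B{\left(u{\left(O{\left(1 \right)} - -1 \right)} \right)}\right)^{2} = \left(119 - -6\right)^{2} = \left(119 + 6\right)^{2} = 125^{2} = 15625$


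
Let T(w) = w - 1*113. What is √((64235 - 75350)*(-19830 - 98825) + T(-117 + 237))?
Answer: 2*√329712583 ≈ 36316.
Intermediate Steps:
T(w) = -113 + w (T(w) = w - 113 = -113 + w)
√((64235 - 75350)*(-19830 - 98825) + T(-117 + 237)) = √((64235 - 75350)*(-19830 - 98825) + (-113 + (-117 + 237))) = √(-11115*(-118655) + (-113 + 120)) = √(1318850325 + 7) = √1318850332 = 2*√329712583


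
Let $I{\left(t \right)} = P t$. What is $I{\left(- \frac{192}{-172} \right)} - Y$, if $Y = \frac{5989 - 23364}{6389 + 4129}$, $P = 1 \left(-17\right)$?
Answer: $- \frac{7835563}{452274} \approx -17.325$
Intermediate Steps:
$P = -17$
$Y = - \frac{17375}{10518} \approx -1.6519$
$I{\left(t \right)} = - 17 t$
$I{\left(- \frac{192}{-172} \right)} - Y = - 17 \left(- \frac{192}{-172}\right) - - \frac{17375}{10518} = - 17 \left(\left(-192\right) \left(- \frac{1}{172}\right)\right) + \frac{17375}{10518} = \left(-17\right) \frac{48}{43} + \frac{17375}{10518} = - \frac{816}{43} + \frac{17375}{10518} = - \frac{7835563}{452274}$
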